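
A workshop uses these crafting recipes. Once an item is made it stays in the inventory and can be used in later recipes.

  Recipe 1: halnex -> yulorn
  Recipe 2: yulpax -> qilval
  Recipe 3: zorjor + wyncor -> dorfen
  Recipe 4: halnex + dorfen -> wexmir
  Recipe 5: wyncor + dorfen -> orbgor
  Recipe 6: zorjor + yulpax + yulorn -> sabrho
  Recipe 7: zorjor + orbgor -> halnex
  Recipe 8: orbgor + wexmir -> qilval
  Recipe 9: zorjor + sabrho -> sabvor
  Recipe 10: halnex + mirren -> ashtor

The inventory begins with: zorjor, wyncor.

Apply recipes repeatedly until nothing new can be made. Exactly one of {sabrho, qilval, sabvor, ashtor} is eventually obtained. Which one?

Using Recipe 3, zorjor and wyncor make dorfen.
Using Recipe 5, wyncor and dorfen make orbgor.
Using Recipe 7, zorjor and orbgor make halnex.
halnex + dorfen -> wexmir (Recipe 4).
orbgor + wexmir -> qilval (Recipe 8).
sabrho would need zorjor, yulpax, and yulorn (Recipe 6), but yulpax is never obtained. sabvor would need zorjor and sabrho (Recipe 9), but sabrho is never obtained. ashtor would need halnex and mirren (Recipe 10), but mirren is never obtained.

qilval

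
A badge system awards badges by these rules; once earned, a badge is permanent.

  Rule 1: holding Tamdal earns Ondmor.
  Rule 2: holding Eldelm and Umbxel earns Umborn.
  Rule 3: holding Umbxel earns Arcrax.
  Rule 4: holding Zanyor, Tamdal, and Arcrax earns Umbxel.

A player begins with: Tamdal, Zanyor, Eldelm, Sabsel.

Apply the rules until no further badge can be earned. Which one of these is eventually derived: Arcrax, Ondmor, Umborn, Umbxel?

Ondmor

With Tamdal, Ondmor is earned (Rule 1).
Umbxel would need Zanyor, Tamdal, and Arcrax (Rule 4), but Arcrax is never earned. Umborn would need Eldelm and Umbxel (Rule 2), but Umbxel is never earned. Arcrax would need Umbxel (Rule 3), but Umbxel is never earned.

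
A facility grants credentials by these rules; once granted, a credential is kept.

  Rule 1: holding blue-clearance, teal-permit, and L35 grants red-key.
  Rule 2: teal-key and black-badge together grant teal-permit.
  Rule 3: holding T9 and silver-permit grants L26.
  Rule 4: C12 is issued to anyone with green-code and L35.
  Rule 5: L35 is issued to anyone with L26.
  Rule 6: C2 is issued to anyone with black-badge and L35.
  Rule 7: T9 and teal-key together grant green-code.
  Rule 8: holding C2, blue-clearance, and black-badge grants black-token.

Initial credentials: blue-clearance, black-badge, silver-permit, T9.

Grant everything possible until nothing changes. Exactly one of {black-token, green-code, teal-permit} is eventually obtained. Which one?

Holding T9 and silver-permit grants L26 (Rule 3).
Holding L26 grants L35 (Rule 5).
Holding black-badge and L35 grants C2 (Rule 6).
Holding C2, blue-clearance, and black-badge grants black-token (Rule 8).
green-code would need T9 and teal-key (Rule 7), but teal-key is never granted. teal-permit would need teal-key and black-badge (Rule 2), but teal-key is never granted.

black-token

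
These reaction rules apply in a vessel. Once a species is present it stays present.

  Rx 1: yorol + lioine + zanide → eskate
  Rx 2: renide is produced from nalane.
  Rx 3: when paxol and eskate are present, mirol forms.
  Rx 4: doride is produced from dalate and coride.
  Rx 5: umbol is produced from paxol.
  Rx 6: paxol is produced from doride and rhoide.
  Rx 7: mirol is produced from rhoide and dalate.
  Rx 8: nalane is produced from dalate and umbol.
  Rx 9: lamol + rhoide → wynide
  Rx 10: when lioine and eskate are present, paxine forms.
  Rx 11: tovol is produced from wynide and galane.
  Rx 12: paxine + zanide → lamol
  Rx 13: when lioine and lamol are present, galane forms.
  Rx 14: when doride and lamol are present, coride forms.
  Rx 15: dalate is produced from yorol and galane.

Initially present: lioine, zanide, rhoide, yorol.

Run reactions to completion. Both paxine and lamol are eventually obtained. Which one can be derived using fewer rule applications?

paxine

paxine: yorol, lioine, and zanide present → eskate forms (Rx 1). lioine and eskate present → paxine forms (Rx 10). [2 rule applications]
lamol: yorol, lioine, and zanide present → eskate forms (Rx 1). lioine and eskate present → paxine forms (Rx 10). paxine and zanide present → lamol forms (Rx 12). [3 rule applications]
paxine needs fewer.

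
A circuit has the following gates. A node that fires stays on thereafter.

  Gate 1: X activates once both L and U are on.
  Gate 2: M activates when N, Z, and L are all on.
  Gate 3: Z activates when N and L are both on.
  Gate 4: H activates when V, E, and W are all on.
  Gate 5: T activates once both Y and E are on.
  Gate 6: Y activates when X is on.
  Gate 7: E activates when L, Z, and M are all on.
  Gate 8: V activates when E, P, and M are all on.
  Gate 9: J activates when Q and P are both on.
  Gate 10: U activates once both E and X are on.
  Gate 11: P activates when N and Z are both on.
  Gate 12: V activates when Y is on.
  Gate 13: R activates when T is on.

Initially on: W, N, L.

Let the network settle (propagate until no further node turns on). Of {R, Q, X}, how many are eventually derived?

R would need T (Gate 13), but T never turns on.
No rule produces Q, and it is not given.
X would need L and U (Gate 1), but U never turns on.
None of the 3 are reached.

0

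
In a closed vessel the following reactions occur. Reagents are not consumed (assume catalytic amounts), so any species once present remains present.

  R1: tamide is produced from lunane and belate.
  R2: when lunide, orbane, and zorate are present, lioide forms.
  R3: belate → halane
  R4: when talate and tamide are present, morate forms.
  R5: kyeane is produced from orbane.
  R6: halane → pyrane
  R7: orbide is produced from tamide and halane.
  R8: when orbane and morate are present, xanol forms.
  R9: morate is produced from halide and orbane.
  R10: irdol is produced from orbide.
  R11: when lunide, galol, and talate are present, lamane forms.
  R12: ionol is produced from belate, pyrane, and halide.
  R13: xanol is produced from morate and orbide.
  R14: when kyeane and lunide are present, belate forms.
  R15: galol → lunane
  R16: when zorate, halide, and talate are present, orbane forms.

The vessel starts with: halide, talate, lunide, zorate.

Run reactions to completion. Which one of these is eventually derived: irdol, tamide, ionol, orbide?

zorate, halide, and talate present → orbane forms (R16).
orbane present → kyeane forms (R5).
kyeane and lunide present → belate forms (R14).
belate present → halane forms (R3).
halane present → pyrane forms (R6).
belate, pyrane, and halide present → ionol forms (R12).
tamide would need lunane and belate (R1), but lunane never forms. irdol would need orbide (R10), but orbide never forms. orbide would need tamide and halane (R7), but tamide never forms.

ionol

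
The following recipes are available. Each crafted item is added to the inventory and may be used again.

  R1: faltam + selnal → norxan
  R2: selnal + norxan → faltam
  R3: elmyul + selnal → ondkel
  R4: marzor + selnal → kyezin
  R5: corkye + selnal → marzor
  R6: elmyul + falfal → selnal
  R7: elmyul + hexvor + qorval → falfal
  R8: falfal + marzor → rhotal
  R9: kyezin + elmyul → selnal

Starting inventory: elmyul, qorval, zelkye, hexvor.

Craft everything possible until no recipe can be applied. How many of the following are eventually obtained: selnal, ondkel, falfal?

3

elmyul + hexvor + qorval → falfal (R7).
elmyul + falfal → selnal (R6).
Using R3, elmyul and selnal make ondkel.
selnal: reached.
ondkel: reached.
falfal: reached.
All 3 are reached.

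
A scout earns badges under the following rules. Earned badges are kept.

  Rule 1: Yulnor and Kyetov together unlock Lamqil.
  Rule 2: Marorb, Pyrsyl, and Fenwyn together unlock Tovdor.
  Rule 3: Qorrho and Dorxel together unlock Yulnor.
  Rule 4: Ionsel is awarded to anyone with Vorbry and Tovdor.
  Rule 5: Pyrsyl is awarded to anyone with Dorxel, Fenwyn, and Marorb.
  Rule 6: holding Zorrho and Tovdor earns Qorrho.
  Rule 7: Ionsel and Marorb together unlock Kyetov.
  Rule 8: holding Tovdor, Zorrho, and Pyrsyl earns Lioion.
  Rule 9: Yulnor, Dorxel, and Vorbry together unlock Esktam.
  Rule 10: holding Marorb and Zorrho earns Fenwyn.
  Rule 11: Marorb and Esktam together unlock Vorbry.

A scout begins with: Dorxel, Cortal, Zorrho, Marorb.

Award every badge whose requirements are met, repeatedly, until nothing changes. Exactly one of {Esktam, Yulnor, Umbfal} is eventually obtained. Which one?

Yulnor

With Marorb and Zorrho, Fenwyn is earned (Rule 10).
With Dorxel, Fenwyn, and Marorb, Pyrsyl is earned (Rule 5).
With Marorb, Pyrsyl, and Fenwyn, Tovdor is earned (Rule 2).
With Zorrho and Tovdor, Qorrho is earned (Rule 6).
With Qorrho and Dorxel, Yulnor is earned (Rule 3).
No rule produces Umbfal, and it is not given. Esktam would need Yulnor, Dorxel, and Vorbry (Rule 9), but Vorbry is never earned.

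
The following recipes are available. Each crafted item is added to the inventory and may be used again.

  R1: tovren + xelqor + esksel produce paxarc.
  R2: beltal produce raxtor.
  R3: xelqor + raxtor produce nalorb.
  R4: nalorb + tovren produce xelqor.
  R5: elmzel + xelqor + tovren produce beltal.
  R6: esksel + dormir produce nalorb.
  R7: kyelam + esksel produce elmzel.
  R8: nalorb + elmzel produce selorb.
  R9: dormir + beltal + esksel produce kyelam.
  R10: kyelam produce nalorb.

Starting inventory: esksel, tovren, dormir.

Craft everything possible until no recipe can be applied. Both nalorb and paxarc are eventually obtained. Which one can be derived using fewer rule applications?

nalorb: Using R6, esksel and dormir make nalorb. [1 rule application]
paxarc: Using R6, esksel and dormir make nalorb. Using R4, nalorb and tovren make xelqor. tovren + xelqor + esksel → paxarc (R1). [3 rule applications]
nalorb needs fewer.

nalorb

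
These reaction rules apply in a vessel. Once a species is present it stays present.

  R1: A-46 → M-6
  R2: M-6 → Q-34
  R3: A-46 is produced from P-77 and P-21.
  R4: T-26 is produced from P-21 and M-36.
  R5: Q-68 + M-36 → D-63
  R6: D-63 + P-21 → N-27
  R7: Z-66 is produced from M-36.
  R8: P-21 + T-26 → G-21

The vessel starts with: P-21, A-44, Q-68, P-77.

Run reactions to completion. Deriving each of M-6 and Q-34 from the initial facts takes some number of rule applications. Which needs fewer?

M-6

M-6: P-77 and P-21 present → A-46 forms (R3). A-46 present → M-6 forms (R1). [2 rule applications]
Q-34: P-77 and P-21 present → A-46 forms (R3). A-46 present → M-6 forms (R1). M-6 present → Q-34 forms (R2). [3 rule applications]
M-6 needs fewer.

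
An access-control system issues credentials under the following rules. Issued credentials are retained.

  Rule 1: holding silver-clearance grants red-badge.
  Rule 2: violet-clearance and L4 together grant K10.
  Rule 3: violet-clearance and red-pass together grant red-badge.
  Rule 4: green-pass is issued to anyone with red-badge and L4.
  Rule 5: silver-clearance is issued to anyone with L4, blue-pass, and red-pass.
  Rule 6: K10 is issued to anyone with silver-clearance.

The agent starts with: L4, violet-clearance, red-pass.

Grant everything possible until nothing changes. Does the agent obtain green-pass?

Holding violet-clearance and red-pass grants red-badge (Rule 3).
Holding red-badge and L4 grants green-pass (Rule 4).

Yes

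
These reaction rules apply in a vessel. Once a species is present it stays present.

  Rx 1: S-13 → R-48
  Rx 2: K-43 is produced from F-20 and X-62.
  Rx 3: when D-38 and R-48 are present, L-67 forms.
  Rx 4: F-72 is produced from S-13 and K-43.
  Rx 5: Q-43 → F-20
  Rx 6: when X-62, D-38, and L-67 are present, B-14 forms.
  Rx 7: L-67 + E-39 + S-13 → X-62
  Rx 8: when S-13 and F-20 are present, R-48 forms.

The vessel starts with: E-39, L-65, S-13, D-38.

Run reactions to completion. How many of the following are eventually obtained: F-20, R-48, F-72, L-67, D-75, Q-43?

2

S-13 present → R-48 forms (Rx 1).
D-38 and R-48 present → L-67 forms (Rx 3).
F-20 would need Q-43 (Rx 5), but Q-43 never forms.
R-48: reached.
F-72 would need S-13 and K-43 (Rx 4), but K-43 never forms.
L-67: reached.
No rule produces D-75, and it is not given.
No rule produces Q-43, and it is not given.
Reached: R-48 and L-67 — 2 of the 6.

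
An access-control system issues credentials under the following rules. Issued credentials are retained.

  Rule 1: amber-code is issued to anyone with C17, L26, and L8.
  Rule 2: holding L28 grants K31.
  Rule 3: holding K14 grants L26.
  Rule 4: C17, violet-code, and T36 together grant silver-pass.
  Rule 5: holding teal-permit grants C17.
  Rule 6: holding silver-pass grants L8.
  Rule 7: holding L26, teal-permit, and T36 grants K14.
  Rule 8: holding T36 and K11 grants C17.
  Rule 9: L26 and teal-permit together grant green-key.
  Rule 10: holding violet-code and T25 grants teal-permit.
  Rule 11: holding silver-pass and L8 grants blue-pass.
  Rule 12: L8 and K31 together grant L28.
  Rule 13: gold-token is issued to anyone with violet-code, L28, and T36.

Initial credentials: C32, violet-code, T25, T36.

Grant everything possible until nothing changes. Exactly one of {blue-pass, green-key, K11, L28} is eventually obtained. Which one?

blue-pass

Holding violet-code and T25 grants teal-permit (Rule 10).
Holding teal-permit grants C17 (Rule 5).
Holding C17, violet-code, and T36 grants silver-pass (Rule 4).
Holding silver-pass grants L8 (Rule 6).
Holding silver-pass and L8 grants blue-pass (Rule 11).
L28 would need L8 and K31 (Rule 12), but K31 is never granted. No rule produces K11, and it is not given. green-key would need L26 and teal-permit (Rule 9), but L26 is never granted.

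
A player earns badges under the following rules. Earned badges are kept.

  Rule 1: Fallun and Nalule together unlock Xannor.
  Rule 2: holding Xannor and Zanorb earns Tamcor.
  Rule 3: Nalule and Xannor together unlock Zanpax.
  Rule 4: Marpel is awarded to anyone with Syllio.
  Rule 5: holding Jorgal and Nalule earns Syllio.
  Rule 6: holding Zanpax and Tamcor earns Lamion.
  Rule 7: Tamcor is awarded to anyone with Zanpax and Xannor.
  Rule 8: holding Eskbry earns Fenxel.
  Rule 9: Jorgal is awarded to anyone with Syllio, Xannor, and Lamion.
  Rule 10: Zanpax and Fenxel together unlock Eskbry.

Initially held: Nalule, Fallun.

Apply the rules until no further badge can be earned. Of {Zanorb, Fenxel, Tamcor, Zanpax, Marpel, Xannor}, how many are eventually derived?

With Fallun and Nalule, Xannor is earned (Rule 1).
With Nalule and Xannor, Zanpax is earned (Rule 3).
With Zanpax and Xannor, Tamcor is earned (Rule 7).
No rule produces Zanorb, and it is not given.
Fenxel would need Eskbry (Rule 8), but Eskbry is never earned.
Tamcor: reached.
Zanpax: reached.
Marpel would need Syllio (Rule 4), but Syllio is never earned.
Xannor: reached.
Reached: Tamcor, Zanpax, and Xannor — 3 of the 6.

3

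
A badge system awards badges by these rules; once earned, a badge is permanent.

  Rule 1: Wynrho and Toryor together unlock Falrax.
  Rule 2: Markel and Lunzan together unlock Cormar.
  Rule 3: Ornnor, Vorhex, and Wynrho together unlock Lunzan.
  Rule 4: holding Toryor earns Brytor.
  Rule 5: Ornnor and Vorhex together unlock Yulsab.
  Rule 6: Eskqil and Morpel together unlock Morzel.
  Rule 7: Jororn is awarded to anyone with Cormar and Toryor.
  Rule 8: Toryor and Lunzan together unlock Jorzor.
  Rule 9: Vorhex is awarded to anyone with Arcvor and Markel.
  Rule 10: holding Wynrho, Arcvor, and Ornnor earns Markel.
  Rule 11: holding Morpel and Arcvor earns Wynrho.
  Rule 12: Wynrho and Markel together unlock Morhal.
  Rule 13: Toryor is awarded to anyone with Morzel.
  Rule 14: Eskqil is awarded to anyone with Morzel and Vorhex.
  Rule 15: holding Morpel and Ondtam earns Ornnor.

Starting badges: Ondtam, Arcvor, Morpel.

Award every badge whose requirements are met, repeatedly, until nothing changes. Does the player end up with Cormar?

With Morpel and Ondtam, Ornnor is earned (Rule 15).
With Morpel and Arcvor, Wynrho is earned (Rule 11).
With Wynrho, Arcvor, and Ornnor, Markel is earned (Rule 10).
With Arcvor and Markel, Vorhex is earned (Rule 9).
With Ornnor, Vorhex, and Wynrho, Lunzan is earned (Rule 3).
With Markel and Lunzan, Cormar is earned (Rule 2).

Yes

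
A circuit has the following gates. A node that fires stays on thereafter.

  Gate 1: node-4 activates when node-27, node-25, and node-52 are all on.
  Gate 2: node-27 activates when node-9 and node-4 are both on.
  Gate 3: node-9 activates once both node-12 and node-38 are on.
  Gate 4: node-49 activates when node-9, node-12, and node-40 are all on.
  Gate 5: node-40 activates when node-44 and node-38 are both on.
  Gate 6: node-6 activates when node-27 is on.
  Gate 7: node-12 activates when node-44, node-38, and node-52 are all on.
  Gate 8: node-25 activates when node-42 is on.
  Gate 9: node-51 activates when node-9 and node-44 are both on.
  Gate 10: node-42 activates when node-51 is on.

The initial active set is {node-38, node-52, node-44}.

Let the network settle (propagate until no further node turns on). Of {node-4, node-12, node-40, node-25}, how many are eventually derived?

3

node-44, node-38, and node-52 are on, so node-12 activates (Gate 7).
Gate 5: node-44 and node-38 on → node-40 on.
Gate 3: node-12 and node-38 on → node-9 on.
node-9 and node-44 are on, so node-51 activates (Gate 9).
Gate 10: node-51 on → node-42 on.
node-42 is on, so node-25 activates (Gate 8).
node-4 would need node-27, node-25, and node-52 (Gate 1), but node-27 never turns on.
node-12: reached.
node-40: reached.
node-25: reached.
Reached: node-12, node-40, and node-25 — 3 of the 4.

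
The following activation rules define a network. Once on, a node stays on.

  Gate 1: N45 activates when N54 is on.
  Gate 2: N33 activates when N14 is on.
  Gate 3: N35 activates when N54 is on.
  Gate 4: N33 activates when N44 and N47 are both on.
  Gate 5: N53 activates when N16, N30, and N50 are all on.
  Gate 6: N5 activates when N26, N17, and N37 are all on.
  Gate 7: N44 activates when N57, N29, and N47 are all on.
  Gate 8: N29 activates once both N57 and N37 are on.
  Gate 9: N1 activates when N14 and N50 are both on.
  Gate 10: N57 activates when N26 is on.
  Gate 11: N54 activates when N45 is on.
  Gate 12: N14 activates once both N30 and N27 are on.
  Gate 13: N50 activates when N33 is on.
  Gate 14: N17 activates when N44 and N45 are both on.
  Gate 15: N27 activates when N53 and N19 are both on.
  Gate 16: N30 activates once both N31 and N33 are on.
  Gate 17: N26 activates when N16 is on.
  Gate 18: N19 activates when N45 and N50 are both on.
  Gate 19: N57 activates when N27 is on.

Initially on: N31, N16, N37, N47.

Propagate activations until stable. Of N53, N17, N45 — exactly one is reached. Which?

N53

Gate 17: N16 on → N26 on.
Gate 10: N26 on → N57 on.
N57 and N37 are on, so N29 activates (Gate 8).
Gate 7: N57, N29, and N47 on → N44 on.
N44 and N47 are on, so N33 activates (Gate 4).
N31 and N33 are on, so N30 activates (Gate 16).
Gate 13: N33 on → N50 on.
N16, N30, and N50 are on, so N53 activates (Gate 5).
N45 would need N54 (Gate 1), but N54 never turns on. N17 would need N44 and N45 (Gate 14), but N45 never turns on.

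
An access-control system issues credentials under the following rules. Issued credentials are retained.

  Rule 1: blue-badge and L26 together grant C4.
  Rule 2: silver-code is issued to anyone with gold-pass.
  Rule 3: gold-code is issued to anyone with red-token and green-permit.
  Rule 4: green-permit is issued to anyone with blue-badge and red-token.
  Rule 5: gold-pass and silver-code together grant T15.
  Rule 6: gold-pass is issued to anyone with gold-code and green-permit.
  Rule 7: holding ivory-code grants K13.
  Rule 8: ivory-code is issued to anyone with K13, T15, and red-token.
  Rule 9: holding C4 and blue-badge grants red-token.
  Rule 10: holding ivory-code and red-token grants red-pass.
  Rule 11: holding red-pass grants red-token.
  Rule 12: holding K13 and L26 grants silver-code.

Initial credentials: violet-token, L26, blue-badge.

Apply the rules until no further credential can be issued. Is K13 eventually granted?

No

K13 would need ivory-code (Rule 7), but ivory-code is never granted.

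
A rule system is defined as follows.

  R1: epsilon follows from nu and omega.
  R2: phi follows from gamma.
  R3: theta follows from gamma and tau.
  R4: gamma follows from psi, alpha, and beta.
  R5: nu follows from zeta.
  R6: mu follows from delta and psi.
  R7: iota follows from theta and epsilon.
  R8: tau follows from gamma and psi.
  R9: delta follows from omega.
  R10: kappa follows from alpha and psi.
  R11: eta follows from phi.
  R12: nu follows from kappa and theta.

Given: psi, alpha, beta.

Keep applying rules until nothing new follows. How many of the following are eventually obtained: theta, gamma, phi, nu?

4

psi, alpha, and beta hold, so gamma follows (R4).
alpha and psi hold, so kappa follows (R10).
From gamma, R2 gives phi.
gamma and psi hold, so tau follows (R8).
gamma and tau hold, so theta follows (R3).
From kappa and theta, R12 gives nu.
theta: reached.
gamma: reached.
phi: reached.
nu: reached.
All 4 are reached.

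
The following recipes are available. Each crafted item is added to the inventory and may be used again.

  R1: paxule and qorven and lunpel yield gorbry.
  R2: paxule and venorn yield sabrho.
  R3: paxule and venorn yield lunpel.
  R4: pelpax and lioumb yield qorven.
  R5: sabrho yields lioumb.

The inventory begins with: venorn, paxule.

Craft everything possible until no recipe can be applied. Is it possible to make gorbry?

No

gorbry would need paxule, qorven, and lunpel (R1), but qorven is never obtained.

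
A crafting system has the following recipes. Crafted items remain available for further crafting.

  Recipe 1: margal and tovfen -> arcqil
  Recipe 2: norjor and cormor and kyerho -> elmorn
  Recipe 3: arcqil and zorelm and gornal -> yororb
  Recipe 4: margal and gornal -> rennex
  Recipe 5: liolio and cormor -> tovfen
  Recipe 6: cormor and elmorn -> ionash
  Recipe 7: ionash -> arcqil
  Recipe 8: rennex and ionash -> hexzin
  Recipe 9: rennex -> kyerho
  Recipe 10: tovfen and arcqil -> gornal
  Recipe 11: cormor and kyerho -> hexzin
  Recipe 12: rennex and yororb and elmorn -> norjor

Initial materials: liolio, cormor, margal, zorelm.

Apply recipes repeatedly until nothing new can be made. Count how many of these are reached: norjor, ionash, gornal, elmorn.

1

Using Recipe 5, liolio and cormor make tovfen.
margal and tovfen -> arcqil (Recipe 1).
Using Recipe 10, tovfen and arcqil make gornal.
norjor would need rennex, yororb, and elmorn (Recipe 12), but elmorn is never obtained.
ionash would need cormor and elmorn (Recipe 6), but elmorn is never obtained.
gornal: reached.
elmorn would need norjor, cormor, and kyerho (Recipe 2), but norjor is never obtained.
Reached: gornal — 1 of the 4.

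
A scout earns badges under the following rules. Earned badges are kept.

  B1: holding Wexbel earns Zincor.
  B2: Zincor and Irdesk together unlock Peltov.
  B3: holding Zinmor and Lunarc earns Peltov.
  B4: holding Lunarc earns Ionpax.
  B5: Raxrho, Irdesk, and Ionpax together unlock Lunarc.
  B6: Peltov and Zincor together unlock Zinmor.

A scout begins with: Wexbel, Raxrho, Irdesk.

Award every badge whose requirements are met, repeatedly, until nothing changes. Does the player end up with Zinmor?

With Wexbel, Zincor is earned (B1).
With Zincor and Irdesk, Peltov is earned (B2).
With Peltov and Zincor, Zinmor is earned (B6).

Yes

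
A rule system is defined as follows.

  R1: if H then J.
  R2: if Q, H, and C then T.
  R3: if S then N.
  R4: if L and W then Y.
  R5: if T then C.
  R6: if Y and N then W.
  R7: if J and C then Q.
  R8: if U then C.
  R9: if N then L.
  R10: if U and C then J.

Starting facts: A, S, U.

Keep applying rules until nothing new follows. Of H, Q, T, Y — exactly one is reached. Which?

From U, R8 gives C.
U and C hold, so J follows (R10).
From J and C, R7 gives Q.
T would need Q, H, and C (R2), but H is never established. Y would need L and W (R4), but W is never established. No rule produces H, and it is not given.

Q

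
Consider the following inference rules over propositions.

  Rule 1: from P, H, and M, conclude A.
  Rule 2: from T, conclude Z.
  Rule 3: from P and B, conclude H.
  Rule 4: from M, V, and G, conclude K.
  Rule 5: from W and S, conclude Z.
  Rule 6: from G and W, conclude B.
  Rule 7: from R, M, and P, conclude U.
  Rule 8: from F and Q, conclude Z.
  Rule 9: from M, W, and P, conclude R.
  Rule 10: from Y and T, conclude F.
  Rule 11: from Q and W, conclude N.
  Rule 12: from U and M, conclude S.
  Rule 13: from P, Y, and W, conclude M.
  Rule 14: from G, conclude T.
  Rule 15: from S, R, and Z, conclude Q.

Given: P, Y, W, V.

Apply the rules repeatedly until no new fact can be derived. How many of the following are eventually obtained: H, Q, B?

1

P, Y, and W hold, so M follows (Rule 13).
M, W, and P hold, so R follows (Rule 9).
R, M, and P hold, so U follows (Rule 7).
U and M hold, so S follows (Rule 12).
W and S hold, so Z follows (Rule 5).
S, R, and Z hold, so Q follows (Rule 15).
H would need P and B (Rule 3), but B is never established.
Q: reached.
B would need G and W (Rule 6), but G is never established.
Reached: Q — 1 of the 3.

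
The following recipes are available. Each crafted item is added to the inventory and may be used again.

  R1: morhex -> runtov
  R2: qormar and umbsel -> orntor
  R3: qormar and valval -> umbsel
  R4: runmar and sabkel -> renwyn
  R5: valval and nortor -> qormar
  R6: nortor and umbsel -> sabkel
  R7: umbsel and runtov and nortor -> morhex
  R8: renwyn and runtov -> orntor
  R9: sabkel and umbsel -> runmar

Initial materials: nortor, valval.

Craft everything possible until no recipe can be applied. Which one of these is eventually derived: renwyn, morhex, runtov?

renwyn

Using R5, valval and nortor make qormar.
qormar and valval -> umbsel (R3).
Using R6, nortor and umbsel make sabkel.
Using R9, sabkel and umbsel make runmar.
runmar and sabkel -> renwyn (R4).
morhex would need umbsel, runtov, and nortor (R7), but runtov is never obtained. runtov would need morhex (R1), but morhex is never obtained.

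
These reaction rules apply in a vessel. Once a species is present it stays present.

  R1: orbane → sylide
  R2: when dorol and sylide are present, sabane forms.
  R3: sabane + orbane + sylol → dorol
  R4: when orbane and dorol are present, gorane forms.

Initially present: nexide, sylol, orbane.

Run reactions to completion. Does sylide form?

Yes

orbane present → sylide forms (R1).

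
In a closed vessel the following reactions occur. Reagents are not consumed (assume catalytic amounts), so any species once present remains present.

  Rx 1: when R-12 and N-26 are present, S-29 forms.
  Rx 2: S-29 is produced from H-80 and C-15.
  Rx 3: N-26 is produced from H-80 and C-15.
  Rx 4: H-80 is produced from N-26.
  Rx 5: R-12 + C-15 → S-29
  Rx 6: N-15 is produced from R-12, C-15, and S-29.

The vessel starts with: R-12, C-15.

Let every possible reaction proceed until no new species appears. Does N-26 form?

N-26 would need H-80 and C-15 (Rx 3), but H-80 never forms.

No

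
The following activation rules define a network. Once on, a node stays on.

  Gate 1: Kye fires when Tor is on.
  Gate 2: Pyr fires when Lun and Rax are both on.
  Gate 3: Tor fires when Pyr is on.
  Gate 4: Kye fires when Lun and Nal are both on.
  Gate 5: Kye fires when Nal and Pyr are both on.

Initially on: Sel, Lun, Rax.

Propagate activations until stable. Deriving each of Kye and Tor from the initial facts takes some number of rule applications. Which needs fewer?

Tor: Gate 2: Lun and Rax on → Pyr on. Pyr is on, so Tor fires (Gate 3). [2 rule applications]
Kye: Gate 2: Lun and Rax on → Pyr on. Pyr is on, so Tor fires (Gate 3). Gate 1: Tor on → Kye on. [3 rule applications]
Tor needs fewer.

Tor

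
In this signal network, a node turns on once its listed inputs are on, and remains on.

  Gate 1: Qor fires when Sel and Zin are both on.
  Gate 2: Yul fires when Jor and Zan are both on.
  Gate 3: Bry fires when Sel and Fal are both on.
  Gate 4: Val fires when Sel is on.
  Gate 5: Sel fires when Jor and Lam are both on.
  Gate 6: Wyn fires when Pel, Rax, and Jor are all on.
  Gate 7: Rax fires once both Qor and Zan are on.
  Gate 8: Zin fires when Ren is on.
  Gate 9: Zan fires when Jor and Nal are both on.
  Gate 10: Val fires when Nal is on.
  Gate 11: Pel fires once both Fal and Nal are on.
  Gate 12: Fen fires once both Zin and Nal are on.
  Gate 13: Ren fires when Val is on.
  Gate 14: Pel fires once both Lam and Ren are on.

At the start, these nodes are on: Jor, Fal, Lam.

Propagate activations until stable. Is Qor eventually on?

Jor and Lam are on, so Sel fires (Gate 5).
Sel is on, so Val fires (Gate 4).
Gate 13: Val on → Ren on.
Gate 8: Ren on → Zin on.
Sel and Zin are on, so Qor fires (Gate 1).

Yes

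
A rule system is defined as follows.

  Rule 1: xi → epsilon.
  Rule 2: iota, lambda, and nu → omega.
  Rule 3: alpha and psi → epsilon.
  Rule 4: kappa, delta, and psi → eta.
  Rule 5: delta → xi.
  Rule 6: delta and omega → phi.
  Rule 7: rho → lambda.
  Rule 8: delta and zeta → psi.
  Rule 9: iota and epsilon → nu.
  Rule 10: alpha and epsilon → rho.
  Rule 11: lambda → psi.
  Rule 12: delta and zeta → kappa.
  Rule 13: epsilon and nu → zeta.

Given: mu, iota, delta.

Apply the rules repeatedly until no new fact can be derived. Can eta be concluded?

Yes

delta holds, so xi follows (Rule 5).
xi holds, so epsilon follows (Rule 1).
From iota and epsilon, Rule 9 gives nu.
From epsilon and nu, Rule 13 gives zeta.
From delta and zeta, Rule 8 gives psi.
delta and zeta hold, so kappa follows (Rule 12).
From kappa, delta, and psi, Rule 4 gives eta.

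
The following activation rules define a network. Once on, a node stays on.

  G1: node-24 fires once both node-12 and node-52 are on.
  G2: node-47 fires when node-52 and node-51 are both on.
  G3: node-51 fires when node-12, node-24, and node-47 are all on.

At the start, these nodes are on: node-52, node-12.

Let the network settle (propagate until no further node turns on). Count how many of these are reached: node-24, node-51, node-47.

1

G1: node-12 and node-52 on → node-24 on.
node-24: reached.
node-51 would need node-12, node-24, and node-47 (G3), but node-47 never turns on.
node-47 would need node-52 and node-51 (G2), but node-51 never turns on.
Reached: node-24 — 1 of the 3.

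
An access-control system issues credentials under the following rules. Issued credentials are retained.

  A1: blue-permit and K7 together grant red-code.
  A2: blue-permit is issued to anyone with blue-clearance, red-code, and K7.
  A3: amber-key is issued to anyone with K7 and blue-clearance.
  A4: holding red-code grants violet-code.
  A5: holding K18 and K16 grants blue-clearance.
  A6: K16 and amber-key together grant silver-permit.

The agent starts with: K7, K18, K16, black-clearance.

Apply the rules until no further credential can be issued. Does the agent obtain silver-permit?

Yes

Holding K18 and K16 grants blue-clearance (A5).
Holding K7 and blue-clearance grants amber-key (A3).
Holding K16 and amber-key grants silver-permit (A6).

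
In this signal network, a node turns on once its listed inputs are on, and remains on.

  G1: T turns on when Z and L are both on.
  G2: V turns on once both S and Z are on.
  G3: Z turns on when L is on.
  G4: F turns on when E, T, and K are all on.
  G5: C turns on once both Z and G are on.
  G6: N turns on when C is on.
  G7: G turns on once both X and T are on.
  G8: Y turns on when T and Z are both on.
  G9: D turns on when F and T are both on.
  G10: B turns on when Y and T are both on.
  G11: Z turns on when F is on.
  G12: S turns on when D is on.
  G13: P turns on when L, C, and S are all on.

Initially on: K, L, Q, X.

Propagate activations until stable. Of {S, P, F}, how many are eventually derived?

S would need D (G12), but D never turns on.
P would need L, C, and S (G13), but S never turns on.
F would need E, T, and K (G4), but E never turns on.
None of the 3 are reached.

0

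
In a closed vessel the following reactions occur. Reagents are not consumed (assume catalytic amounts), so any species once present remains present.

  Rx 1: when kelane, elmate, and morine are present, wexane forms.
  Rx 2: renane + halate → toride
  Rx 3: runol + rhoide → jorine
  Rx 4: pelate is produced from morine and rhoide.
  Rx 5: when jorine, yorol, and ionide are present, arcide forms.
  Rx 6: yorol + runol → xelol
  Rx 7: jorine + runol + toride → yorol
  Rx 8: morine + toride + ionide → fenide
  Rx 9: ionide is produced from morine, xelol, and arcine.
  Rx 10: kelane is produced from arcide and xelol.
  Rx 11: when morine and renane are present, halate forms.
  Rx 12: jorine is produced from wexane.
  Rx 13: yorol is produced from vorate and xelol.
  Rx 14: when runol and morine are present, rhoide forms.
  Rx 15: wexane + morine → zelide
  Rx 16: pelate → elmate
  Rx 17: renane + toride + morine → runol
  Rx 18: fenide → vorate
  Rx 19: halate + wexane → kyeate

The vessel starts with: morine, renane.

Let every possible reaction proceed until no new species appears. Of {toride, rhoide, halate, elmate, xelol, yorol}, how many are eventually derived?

morine and renane present → halate forms (Rx 11).
renane and halate present → toride forms (Rx 2).
renane, toride, and morine present → runol forms (Rx 17).
runol and morine present → rhoide forms (Rx 14).
runol and rhoide present → jorine forms (Rx 3).
morine and rhoide present → pelate forms (Rx 4).
pelate present → elmate forms (Rx 16).
jorine, runol, and toride present → yorol forms (Rx 7).
yorol and runol present → xelol forms (Rx 6).
toride: reached.
rhoide: reached.
halate: reached.
elmate: reached.
xelol: reached.
yorol: reached.
All 6 are reached.

6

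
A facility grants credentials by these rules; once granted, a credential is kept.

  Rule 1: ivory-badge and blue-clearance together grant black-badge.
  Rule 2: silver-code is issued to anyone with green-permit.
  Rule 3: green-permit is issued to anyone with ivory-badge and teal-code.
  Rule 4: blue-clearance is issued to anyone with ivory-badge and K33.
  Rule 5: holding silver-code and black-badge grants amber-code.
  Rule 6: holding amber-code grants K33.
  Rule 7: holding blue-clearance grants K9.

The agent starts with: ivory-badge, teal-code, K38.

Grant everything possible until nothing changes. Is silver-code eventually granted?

Holding ivory-badge and teal-code grants green-permit (Rule 3).
Holding green-permit grants silver-code (Rule 2).

Yes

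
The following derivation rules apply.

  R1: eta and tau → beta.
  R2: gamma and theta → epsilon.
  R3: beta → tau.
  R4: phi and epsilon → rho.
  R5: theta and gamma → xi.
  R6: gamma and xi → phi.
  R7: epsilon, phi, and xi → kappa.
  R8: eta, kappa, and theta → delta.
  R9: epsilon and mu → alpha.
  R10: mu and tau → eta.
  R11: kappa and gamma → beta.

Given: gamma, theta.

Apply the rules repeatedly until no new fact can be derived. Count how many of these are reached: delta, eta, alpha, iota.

delta would need eta, kappa, and theta (R8), but eta is never established.
eta would need mu and tau (R10), but mu is never established.
alpha would need epsilon and mu (R9), but mu is never established.
No rule produces iota, and it is not given.
None of the 4 are reached.

0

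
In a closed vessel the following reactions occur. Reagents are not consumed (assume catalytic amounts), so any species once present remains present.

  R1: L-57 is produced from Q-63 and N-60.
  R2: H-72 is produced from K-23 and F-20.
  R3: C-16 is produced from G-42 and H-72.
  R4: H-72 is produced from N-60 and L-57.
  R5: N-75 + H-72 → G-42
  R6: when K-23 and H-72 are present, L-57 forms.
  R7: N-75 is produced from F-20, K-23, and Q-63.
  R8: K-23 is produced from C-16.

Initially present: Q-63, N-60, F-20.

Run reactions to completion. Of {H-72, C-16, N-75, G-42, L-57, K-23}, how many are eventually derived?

Q-63 and N-60 present → L-57 forms (R1).
N-60 and L-57 present → H-72 forms (R4).
H-72: reached.
C-16 would need G-42 and H-72 (R3), but G-42 never forms.
N-75 would need F-20, K-23, and Q-63 (R7), but K-23 never forms.
G-42 would need N-75 and H-72 (R5), but N-75 never forms.
L-57: reached.
K-23 would need C-16 (R8), but C-16 never forms.
Reached: H-72 and L-57 — 2 of the 6.

2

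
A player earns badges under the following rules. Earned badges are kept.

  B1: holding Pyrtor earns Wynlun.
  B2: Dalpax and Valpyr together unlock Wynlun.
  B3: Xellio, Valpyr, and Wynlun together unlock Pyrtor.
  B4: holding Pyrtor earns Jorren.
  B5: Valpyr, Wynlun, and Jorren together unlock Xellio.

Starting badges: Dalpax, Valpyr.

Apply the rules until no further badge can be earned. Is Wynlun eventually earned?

Yes

With Dalpax and Valpyr, Wynlun is earned (B2).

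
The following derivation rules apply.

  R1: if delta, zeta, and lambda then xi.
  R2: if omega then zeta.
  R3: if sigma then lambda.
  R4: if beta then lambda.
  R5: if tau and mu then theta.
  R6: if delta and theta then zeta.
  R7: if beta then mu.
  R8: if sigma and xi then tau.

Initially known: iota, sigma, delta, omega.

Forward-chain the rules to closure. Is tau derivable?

Yes

From omega, R2 gives zeta.
sigma holds, so lambda follows (R3).
delta, zeta, and lambda hold, so xi follows (R1).
From sigma and xi, R8 gives tau.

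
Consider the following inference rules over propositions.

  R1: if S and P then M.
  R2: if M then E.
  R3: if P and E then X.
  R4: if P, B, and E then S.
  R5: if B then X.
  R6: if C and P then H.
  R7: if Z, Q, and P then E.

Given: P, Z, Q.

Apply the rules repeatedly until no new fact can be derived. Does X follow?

Z, Q, and P hold, so E follows (R7).
P and E hold, so X follows (R3).

Yes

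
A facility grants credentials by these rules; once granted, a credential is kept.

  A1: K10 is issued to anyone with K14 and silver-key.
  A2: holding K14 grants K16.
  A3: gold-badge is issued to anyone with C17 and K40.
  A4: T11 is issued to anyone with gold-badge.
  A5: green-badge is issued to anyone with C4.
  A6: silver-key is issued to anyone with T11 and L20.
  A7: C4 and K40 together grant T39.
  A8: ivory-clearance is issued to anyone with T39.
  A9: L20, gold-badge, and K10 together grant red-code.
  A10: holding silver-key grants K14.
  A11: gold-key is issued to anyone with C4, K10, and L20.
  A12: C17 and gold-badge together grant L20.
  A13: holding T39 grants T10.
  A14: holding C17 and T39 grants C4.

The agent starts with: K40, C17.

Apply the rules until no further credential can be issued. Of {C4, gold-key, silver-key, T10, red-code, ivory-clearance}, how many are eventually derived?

2

Holding C17 and K40 grants gold-badge (A3).
Holding C17 and gold-badge grants L20 (A12).
Holding gold-badge grants T11 (A4).
Holding T11 and L20 grants silver-key (A6).
Holding silver-key grants K14 (A10).
Holding K14 and silver-key grants K10 (A1).
Holding L20, gold-badge, and K10 grants red-code (A9).
C4 would need C17 and T39 (A14), but T39 is never granted.
gold-key would need C4, K10, and L20 (A11), but C4 is never granted.
silver-key: reached.
T10 would need T39 (A13), but T39 is never granted.
red-code: reached.
ivory-clearance would need T39 (A8), but T39 is never granted.
Reached: silver-key and red-code — 2 of the 6.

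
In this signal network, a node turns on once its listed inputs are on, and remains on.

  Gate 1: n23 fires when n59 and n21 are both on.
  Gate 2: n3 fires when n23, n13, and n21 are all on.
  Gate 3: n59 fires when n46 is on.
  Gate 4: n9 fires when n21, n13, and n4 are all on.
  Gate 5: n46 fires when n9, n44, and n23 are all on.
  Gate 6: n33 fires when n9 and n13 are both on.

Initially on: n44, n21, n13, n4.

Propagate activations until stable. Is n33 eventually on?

Gate 4: n21, n13, and n4 on → n9 on.
n9 and n13 are on, so n33 fires (Gate 6).

Yes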